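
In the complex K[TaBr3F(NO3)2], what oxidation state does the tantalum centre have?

1 potassium outside the brackets (+1 each) → the complex ion is 1−.
Ligand charges: 3×Br = -3; 2×NO3 = -2; 1×F = -1; sum -6.
Ta + (-6) = 1− ⇒ Ta is +5.

+5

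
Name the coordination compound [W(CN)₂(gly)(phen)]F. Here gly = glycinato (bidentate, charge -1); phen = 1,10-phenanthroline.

dicyano(glycinato)(1,10-phenanthroline)tungsten(IV) fluoride

The 1 fluoride counter-ion carries a total charge of -1, so each complex ion is 1+.
Ligand charges: 2×cyano (-1 each), 1×glycinato (-1 each), 1×1,10-phenanthroline (neutral); total -3. So W + (-3) = 1+, giving W = +4.
Ligands are named alphabetically: cyano before glycinato before phenanthroline.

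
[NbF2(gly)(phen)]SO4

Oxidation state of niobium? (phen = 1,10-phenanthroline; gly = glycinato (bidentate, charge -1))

+5

1 sulfate outside the brackets (-2 each) → the complex ion is 2+.
Ligand charges: 1×phen neutral; 2×F = -2; 1×gly = -1; sum -3.
Nb + (-3) = 2+ ⇒ Nb is +5.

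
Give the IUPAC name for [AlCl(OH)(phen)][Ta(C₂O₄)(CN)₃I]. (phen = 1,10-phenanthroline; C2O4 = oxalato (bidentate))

chlorohydroxo(1,10-phenanthroline)aluminium(III) tricyanoiodooxalatotantalate(V)

Both ions are complex: the cation is named first with the plain metal name, the anion second with the -ate form; each ion's ligands are alphabetised independently.
Aluminium is always +3 in its complexes; the cation's ligand charges sum to -2, so the complex cation is 1+.
A 1:1 salt means the anion carries the equal and opposite charge, 1−.
Anion: ligand charges sum to -6; for the ion to be 1−, Ta = +5.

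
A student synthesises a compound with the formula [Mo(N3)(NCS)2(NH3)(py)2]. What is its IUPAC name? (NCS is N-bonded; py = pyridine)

There is no counter-ion, so the complex is neutral overall.
Ligand charges: 2×isothiocyanato (-1 each), 1×ammine (neutral), 2×pyridine (neutral), 1×azido (-1 each); total -3. So Mo + (-3) = 0, giving Mo = +3.
Ligands are named alphabetically: ammine before azido before isothiocyanato before pyridine.

ammineazidodiisothiocyanatobis(pyridine)molybdenum(III)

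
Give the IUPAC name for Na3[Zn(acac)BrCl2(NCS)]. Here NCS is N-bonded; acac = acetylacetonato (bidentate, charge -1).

The 3 sodium counter-ions carry a total charge of +3, so each complex ion is 3−.
Ligand charges: 1×isothiocyanato (-1 each), 1×acetylacetonato (-1 each), 1×bromo (-1 each), 2×chloro (-1 each); total -5. So Zn + (-5) = 3−, giving Zn = +2.
Ligands are named alphabetically: acetylacetonato before bromo before chloro before isothiocyanato.
The complex ion is anionic, so zinc takes the -ate form zincate(II).

sodium (acetylacetonato)bromodichloroisothiocyanatozincate(II)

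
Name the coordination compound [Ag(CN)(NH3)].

amminecyanosilver(I)

There is no counter-ion, so the complex is neutral overall.
Ligand charges: 1×cyano (-1 each), 1×ammine (neutral); total -1. So Ag + (-1) = 0, giving Ag = +1.
Ligands are named alphabetically: ammine before cyano.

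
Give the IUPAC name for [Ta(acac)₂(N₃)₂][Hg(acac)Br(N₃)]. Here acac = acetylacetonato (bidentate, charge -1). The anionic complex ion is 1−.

Both ions are complex: the cation is named first with the plain metal name, the anion second with the -ate form; each ion's ligands are alphabetised independently.
The complex anion is given as 1−; its ligand charges sum to -3, so Hg = +2.
A 1:1 salt means the cation carries the equal and opposite charge, 1+.
Cation: ligand charges sum to -4; for the ion to be 1+, Ta = +5.

bis(acetylacetonato)diazidotantalum(V) (acetylacetonato)azidobromomercurate(II)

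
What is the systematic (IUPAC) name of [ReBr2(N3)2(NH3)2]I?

diamminediazidodibromorhenium(V) iodide

The 1 iodide counter-ion carries a total charge of -1, so each complex ion is 1+.
Ligand charges: 2×bromo (-1 each), 2×ammine (neutral), 2×azido (-1 each); total -4. So Re + (-4) = 1+, giving Re = +5.
Ligands are named alphabetically: ammine before azido before bromo.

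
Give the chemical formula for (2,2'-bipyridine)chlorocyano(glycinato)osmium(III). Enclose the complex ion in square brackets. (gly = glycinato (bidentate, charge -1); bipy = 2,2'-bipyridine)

Ligands: 1 cyano (CN, -1), 1 glycinato (gly, -1), 1 2,2'-bipyridine (bipy, neutral), 1 chloro (Cl, -1). Ligand charge sum = -3.
With Os in oxidation state +3, the complex ion is [Os...].

[Os(bipy)Cl(CN)(gly)]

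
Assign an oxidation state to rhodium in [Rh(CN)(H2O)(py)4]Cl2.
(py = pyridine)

2 chloride outside the brackets (-1 each) → the complex ion is 2+.
Ligand charges: 1×CN = -1; 4×py neutral; 1×H2O neutral; sum -1.
Rh + (-1) = 2+ ⇒ Rh is +3.

+3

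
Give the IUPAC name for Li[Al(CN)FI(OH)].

lithium cyanofluorohydroxoiodoaluminate(III)

The 1 lithium counter-ion carries a total charge of +1, so each complex ion is 1−.
Ligand charges: 1×hydroxo (-1 each), 1×cyano (-1 each), 1×iodo (-1 each), 1×fluoro (-1 each); total -4. So Al + (-4) = 1−, giving Al = +3.
Ligands are named alphabetically: cyano before fluoro before hydroxo before iodo.
The complex ion is anionic, so aluminium takes the -ate form aluminate(III).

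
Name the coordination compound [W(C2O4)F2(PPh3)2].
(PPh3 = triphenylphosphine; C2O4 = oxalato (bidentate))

difluorooxalatobis(triphenylphosphine)tungsten(IV)

There is no counter-ion, so the complex is neutral overall.
Ligand charges: 2×fluoro (-1 each), 2×triphenylphosphine (neutral), 1×oxalato (-2 each); total -4. So W + (-4) = 0, giving W = +4.
Ligands are named alphabetically: fluoro before oxalato before triphenylphosphine.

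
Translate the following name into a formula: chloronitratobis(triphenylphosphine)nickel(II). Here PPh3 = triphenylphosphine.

[NiCl(NO3)(PPh3)2]

Ligands: 1 chloro (Cl, -1), 2 triphenylphosphine (PPh3, neutral), 1 nitrato (NO3, -1). Ligand charge sum = -2.
With Ni in oxidation state +2, the complex ion is [Ni...].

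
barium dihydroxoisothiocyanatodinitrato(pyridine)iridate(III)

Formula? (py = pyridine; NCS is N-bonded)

Ligands: 1 pyridine (py, neutral), 2 nitrato (NO3, -1), 2 hydroxo (OH, -1), 1 isothiocyanato (NCS, -1). Ligand charge sum = -5.
Charge balance with barium (+2) requires 1 complex ion per 1 barium.

Ba[Ir(NCS)(NO3)2(OH)2(py)]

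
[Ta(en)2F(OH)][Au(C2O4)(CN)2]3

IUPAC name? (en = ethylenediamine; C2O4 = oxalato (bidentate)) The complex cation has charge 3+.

bis(ethylenediamine)fluorohydroxotantalum(V) dicyanooxalatoaurate(III)

The complex cation is given as 3+; its ligand charges sum to -2, so Ta = +5.
With 3 anions per cation, each anion must be 3/3 = 1−.
Anion: ligand charges sum to -4; for the ion to be 1−, Au = +3.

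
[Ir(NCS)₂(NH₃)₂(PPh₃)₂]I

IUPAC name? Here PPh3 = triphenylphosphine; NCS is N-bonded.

diamminediisothiocyanatobis(triphenylphosphine)iridium(III) iodide

The 1 iodide counter-ion carries a total charge of -1, so each complex ion is 1+.
Ligand charges: 2×triphenylphosphine (neutral), 2×ammine (neutral), 2×isothiocyanato (-1 each); total -2. So Ir + (-2) = 1+, giving Ir = +3.
Ligands are named alphabetically: ammine before isothiocyanato before triphenylphosphine.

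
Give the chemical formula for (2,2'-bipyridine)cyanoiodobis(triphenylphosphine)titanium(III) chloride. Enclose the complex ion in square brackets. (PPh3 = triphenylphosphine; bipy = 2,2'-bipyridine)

[Ti(bipy)(CN)I(PPh3)2]Cl

Ligands: 1 cyano (CN, -1), 2 triphenylphosphine (PPh3, neutral), 1 2,2'-bipyridine (bipy, neutral), 1 iodo (I, -1). Ligand charge sum = -2.
With Ti in oxidation state +3, the complex ion is [Ti...]^1+.
Charge balance with chloride (-1) requires 1 complex ion per 1 chloride.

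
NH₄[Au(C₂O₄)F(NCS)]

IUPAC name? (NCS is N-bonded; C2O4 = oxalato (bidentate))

The 1 ammonium counter-ion carries a total charge of +1, so each complex ion is 1−.
Ligand charges: 1×fluoro (-1 each), 1×isothiocyanato (-1 each), 1×oxalato (-2 each); total -4. So Au + (-4) = 1−, giving Au = +3.
Ligands are named alphabetically: fluoro before isothiocyanato before oxalato.
The complex ion is anionic, so gold takes the -ate form aurate(III).

ammonium fluoroisothiocyanatooxalatoaurate(III)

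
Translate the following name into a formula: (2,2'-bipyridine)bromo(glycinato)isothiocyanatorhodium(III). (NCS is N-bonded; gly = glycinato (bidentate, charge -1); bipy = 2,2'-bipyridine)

[Rh(bipy)Br(gly)(NCS)]

Ligands: 1 isothiocyanato (NCS, -1), 1 glycinato (gly, -1), 1 2,2'-bipyridine (bipy, neutral), 1 bromo (Br, -1). Ligand charge sum = -3.
With Rh in oxidation state +3, the complex ion is [Rh...].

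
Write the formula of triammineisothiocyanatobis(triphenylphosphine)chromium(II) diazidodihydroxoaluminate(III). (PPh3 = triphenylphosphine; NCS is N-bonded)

[Cr(NCS)(NH3)3(PPh3)2][Al(N3)2(OH)2]

Cation [Cr…]: ligand charges -1, Cr(II) ⇒ ion charge 1+.
Anion [Al…]: ligand charges -4, Al(III) ⇒ ion charge 1−.
One 1+ cation balances one 1− anion.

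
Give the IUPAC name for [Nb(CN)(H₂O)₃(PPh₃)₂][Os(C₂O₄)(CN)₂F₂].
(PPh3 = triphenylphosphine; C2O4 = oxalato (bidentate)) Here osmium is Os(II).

triaquacyanobis(triphenylphosphine)niobium(V) dicyanodifluorooxalatoosmate(II)

Both ions are complex: the cation is named first with the plain metal name, the anion second with the -ate form; each ion's ligands are alphabetised independently.
Os is given as +2; the anion's ligand charges sum to -6, so the complex anion is 4−.
A 1:1 salt means the cation carries the equal and opposite charge, 4+.
Cation: ligand charges sum to -1; for the ion to be 4+, Nb = +5.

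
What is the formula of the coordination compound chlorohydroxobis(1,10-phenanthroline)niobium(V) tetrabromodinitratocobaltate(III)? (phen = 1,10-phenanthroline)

[NbCl(OH)(phen)2][CoBr4(NO3)2]

Cation [Nb…]: ligand charges -2, Nb(V) ⇒ ion charge 3+.
Anion [Co…]: ligand charges -6, Co(III) ⇒ ion charge 3−.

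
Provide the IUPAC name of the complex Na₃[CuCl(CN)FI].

The 3 sodium counter-ions carry a total charge of +3, so each complex ion is 3−.
Ligand charges: 1×fluoro (-1 each), 1×cyano (-1 each), 1×iodo (-1 each), 1×chloro (-1 each); total -4. So Cu + (-4) = 3−, giving Cu = +1.
The complex ion is anionic, so copper takes the -ate form cuprate(I).

sodium chlorocyanofluoroiodocuprate(I)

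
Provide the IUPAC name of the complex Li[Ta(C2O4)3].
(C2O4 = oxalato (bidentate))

The 1 lithium counter-ion carries a total charge of +1, so each complex ion is 1−.
Ligand charges: 3×oxalato (-2 each); total -6. So Ta + (-6) = 1−, giving Ta = +5.
The complex ion is anionic, so tantalum takes the -ate form tantalate(V).

lithium trioxalatotantalate(V)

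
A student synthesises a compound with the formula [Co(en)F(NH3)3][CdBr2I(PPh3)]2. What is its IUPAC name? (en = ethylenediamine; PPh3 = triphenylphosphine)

Cadmium is always +2 in its complexes; the anion's ligand charges sum to -3, so the complex anion is 1−.
With 2 anions per cation, the cation must be 2×1 = 2+.
Cation: ligand charges sum to -1; for the ion to be 2+, Co = +3.

triammine(ethylenediamine)fluorocobalt(III) dibromoiodo(triphenylphosphine)cadmate(II)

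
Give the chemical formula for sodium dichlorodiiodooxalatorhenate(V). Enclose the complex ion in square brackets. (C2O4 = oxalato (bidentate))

Ligands: 2 chloro (Cl, -1), 2 iodo (I, -1), 1 oxalato (C2O4, -2). Ligand charge sum = -6.
With Re in oxidation state +5, the complex ion is [Re...]^1−.
Charge balance with sodium (+1) requires 1 complex ion per 1 sodium.

Na[Re(C2O4)Cl2I2]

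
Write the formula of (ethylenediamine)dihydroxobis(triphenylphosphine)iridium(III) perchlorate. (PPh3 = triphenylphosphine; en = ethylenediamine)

[Ir(en)(OH)2(PPh3)2]ClO4

Ligands: 2 triphenylphosphine (PPh3, neutral), 2 hydroxo (OH, -1), 1 ethylenediamine (en, neutral). Ligand charge sum = -2.
With Ir in oxidation state +3, the complex ion is [Ir...]^1+.
Charge balance with perchlorate (-1) requires 1 complex ion per 1 perchlorate.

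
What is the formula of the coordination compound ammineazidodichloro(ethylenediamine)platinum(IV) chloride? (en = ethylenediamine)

Ligands: 1 ammine (NH3, neutral), 2 chloro (Cl, -1), 1 azido (N3, -1), 1 ethylenediamine (en, neutral). Ligand charge sum = -3.
With Pt in oxidation state +4, the complex ion is [Pt...]^1+.
Charge balance with chloride (-1) requires 1 complex ion per 1 chloride.

[PtCl2(en)(N3)(NH3)]Cl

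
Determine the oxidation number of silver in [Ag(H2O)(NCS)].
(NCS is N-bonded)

+1

No counter-ion: the bracketed complex is neutral.
Ligand charges: 1×NCS = -1; 1×H2O neutral; sum -1.
Ag + (-1) = 0 ⇒ Ag is +1.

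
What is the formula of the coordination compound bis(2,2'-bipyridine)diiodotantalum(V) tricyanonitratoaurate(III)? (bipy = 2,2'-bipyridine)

Cation [Ta…]: ligand charges -2, Ta(V) ⇒ ion charge 3+.
Anion [Au…]: ligand charges -4, Au(III) ⇒ ion charge 1−.
One 3+ cation requires 3 of the 1− anion.

[Ta(bipy)2I2][Au(CN)3(NO3)]3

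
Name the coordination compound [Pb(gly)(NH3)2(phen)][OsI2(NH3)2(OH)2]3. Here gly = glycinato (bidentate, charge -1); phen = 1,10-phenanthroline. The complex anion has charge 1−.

diammine(glycinato)(1,10-phenanthroline)lead(IV) diamminedihydroxodiiodoosmate(III)

Both ions are complex: the cation is named first with the plain metal name, the anion second with the -ate form; each ion's ligands are alphabetised independently.
The complex anion is given as 1−; its ligand charges sum to -4, so Os = +3.
With 3 anions per cation, the cation must be 3×1 = 3+.
Cation: ligand charges sum to -1; for the ion to be 3+, Pb = +4.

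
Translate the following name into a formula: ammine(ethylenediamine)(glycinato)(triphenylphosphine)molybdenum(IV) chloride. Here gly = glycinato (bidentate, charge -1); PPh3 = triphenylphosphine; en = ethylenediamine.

Ligands: 1 glycinato (gly, -1), 1 triphenylphosphine (PPh3, neutral), 1 ammine (NH3, neutral), 1 ethylenediamine (en, neutral). Ligand charge sum = -1.
With Mo in oxidation state +4, the complex ion is [Mo...]^3+.
Charge balance with chloride (-1) requires 1 complex ion per 3 chloride.

[Mo(en)(gly)(NH3)(PPh3)]Cl3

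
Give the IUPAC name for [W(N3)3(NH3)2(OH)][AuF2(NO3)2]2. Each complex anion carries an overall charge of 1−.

diamminetriazidohydroxotungsten(VI) difluorodinitratoaurate(III)

The complex anion is given as 1−; its ligand charges sum to -4, so Au = +3.
With 2 anions per cation, the cation must be 2×1 = 2+.
Cation: ligand charges sum to -4; for the ion to be 2+, W = +6.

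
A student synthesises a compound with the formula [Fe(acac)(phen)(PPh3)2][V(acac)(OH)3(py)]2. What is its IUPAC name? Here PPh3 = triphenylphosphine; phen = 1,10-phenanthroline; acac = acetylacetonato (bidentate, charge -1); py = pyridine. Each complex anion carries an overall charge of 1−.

(acetylacetonato)(1,10-phenanthroline)bis(triphenylphosphine)iron(III) (acetylacetonato)trihydroxo(pyridine)vanadate(III)

Both ions are complex: the cation is named first with the plain metal name, the anion second with the -ate form; each ion's ligands are alphabetised independently.
The complex anion is given as 1−; its ligand charges sum to -4, so V = +3.
With 2 anions per cation, the cation must be 2×1 = 2+.
Cation: ligand charges sum to -1; for the ion to be 2+, Fe = +3.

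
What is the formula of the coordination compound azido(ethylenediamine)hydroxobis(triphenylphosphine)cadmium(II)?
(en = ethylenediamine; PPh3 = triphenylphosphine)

[Cd(en)(N3)(OH)(PPh3)2]

Ligands: 1 hydroxo (OH, -1), 1 ethylenediamine (en, neutral), 1 azido (N3, -1), 2 triphenylphosphine (PPh3, neutral). Ligand charge sum = -2.
With Cd in oxidation state +2, the complex ion is [Cd...].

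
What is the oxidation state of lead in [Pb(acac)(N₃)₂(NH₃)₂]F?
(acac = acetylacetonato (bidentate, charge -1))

1 fluoride outside the brackets (-1 each) → the complex ion is 1+.
Ligand charges: 1×acac = -1; 2×N3 = -2; 2×NH3 neutral; sum -3.
Pb + (-3) = 1+ ⇒ Pb is +4.

+4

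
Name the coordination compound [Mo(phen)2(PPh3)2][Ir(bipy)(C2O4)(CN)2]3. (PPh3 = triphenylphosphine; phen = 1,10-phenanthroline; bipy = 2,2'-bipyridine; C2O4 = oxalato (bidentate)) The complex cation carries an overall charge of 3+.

bis(1,10-phenanthroline)bis(triphenylphosphine)molybdenum(III) (2,2'-bipyridine)dicyanooxalatoiridate(III)

Both ions are complex: the cation is named first with the plain metal name, the anion second with the -ate form; each ion's ligands are alphabetised independently.
The complex cation is given as 3+; its ligand charges sum to 0, so Mo = +3.
With 3 anions per cation, each anion must be 3/3 = 1−.
Anion: ligand charges sum to -4; for the ion to be 1−, Ir = +3.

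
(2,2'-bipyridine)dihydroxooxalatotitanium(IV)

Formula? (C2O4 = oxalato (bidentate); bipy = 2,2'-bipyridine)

[Ti(bipy)(C2O4)(OH)2]

Ligands: 2 hydroxo (OH, -1), 1 oxalato (C2O4, -2), 1 2,2'-bipyridine (bipy, neutral). Ligand charge sum = -4.
With Ti in oxidation state +4, the complex ion is [Ti...].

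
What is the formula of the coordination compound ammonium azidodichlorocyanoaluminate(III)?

Ligands: 2 chloro (Cl, -1), 1 cyano (CN, -1), 1 azido (N3, -1). Ligand charge sum = -4.
Charge balance with ammonium (+1) requires 1 complex ion per 1 ammonium.

NH4[AlCl2(CN)(N3)]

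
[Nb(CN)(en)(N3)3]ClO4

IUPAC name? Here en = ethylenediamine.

The 1 perchlorate counter-ion carries a total charge of -1, so each complex ion is 1+.
Ligand charges: 1×cyano (-1 each), 3×azido (-1 each), 1×ethylenediamine (neutral); total -4. So Nb + (-4) = 1+, giving Nb = +5.
Ligands are named alphabetically: azido before cyano before ethylenediamine.

triazidocyano(ethylenediamine)niobium(V) perchlorate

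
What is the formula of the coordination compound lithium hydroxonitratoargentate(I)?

Li[Ag(NO3)(OH)]

Ligands: 1 nitrato (NO3, -1), 1 hydroxo (OH, -1). Ligand charge sum = -2.
With Ag in oxidation state +1, the complex ion is [Ag...]^1−.
Charge balance with lithium (+1) requires 1 complex ion per 1 lithium.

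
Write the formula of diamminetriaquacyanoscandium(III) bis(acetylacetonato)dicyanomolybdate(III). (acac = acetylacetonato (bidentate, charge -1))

Cation [Sc…]: ligand charges -1, Sc(III) ⇒ ion charge 2+.
Anion [Mo…]: ligand charges -4, Mo(III) ⇒ ion charge 1−.
One 2+ cation requires 2 of the 1− anion.

[Sc(CN)(H2O)3(NH3)2][Mo(acac)2(CN)2]2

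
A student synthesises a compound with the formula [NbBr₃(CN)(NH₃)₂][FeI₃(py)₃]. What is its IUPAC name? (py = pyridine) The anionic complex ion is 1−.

diamminetribromocyanoniobium(V) triiodotris(pyridine)ferrate(II)

The complex anion is given as 1−; its ligand charges sum to -3, so Fe = +2.
A 1:1 salt means the cation carries the equal and opposite charge, 1+.
Cation: ligand charges sum to -4; for the ion to be 1+, Nb = +5.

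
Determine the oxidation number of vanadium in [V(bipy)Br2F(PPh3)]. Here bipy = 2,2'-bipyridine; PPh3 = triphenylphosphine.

+3

No counter-ion: the bracketed complex is neutral.
Ligand charges: 1×bipy neutral; 1×F = -1; 2×Br = -2; 1×PPh3 neutral; sum -3.
V + (-3) = 0 ⇒ V is +3.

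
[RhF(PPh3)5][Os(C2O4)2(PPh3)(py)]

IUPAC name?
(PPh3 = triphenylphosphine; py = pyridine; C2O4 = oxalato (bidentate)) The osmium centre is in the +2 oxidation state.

fluoropentakis(triphenylphosphine)rhodium(III) dioxalato(pyridine)(triphenylphosphine)osmate(II)

Os is given as +2; the anion's ligand charges sum to -4, so the complex anion is 2−.
A 1:1 salt means the cation carries the equal and opposite charge, 2+.
Cation: ligand charges sum to -1; for the ion to be 2+, Rh = +3.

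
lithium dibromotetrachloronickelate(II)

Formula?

Ligands: 2 bromo (Br, -1), 4 chloro (Cl, -1). Ligand charge sum = -6.
Charge balance with lithium (+1) requires 1 complex ion per 4 lithium.

Li4[NiBr2Cl4]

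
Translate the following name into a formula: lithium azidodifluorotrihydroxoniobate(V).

Li[NbF2(N3)(OH)3]

Ligands: 1 azido (N3, -1), 2 fluoro (F, -1), 3 hydroxo (OH, -1). Ligand charge sum = -6.
With Nb in oxidation state +5, the complex ion is [Nb...]^1−.
Charge balance with lithium (+1) requires 1 complex ion per 1 lithium.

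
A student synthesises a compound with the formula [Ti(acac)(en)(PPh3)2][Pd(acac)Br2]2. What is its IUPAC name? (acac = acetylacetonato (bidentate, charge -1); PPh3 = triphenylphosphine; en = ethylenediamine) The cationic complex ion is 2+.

(acetylacetonato)(ethylenediamine)bis(triphenylphosphine)titanium(III) (acetylacetonato)dibromopalladate(II)

Both ions are complex: the cation is named first with the plain metal name, the anion second with the -ate form; each ion's ligands are alphabetised independently.
The complex cation is given as 2+; its ligand charges sum to -1, so Ti = +3.
With 2 anions per cation, each anion must be 2/2 = 1−.
Anion: ligand charges sum to -3; for the ion to be 1−, Pd = +2.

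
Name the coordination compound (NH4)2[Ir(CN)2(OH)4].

ammonium dicyanotetrahydroxoiridate(IV)

The 2 ammonium counter-ions carry a total charge of +2, so each complex ion is 2−.
Ligand charges: 4×hydroxo (-1 each), 2×cyano (-1 each); total -6. So Ir + (-6) = 2−, giving Ir = +4.
The complex ion is anionic, so iridium takes the -ate form iridate(IV).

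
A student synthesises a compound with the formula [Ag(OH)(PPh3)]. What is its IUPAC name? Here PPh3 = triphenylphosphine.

There is no counter-ion, so the complex is neutral overall.
Ligand charges: 1×hydroxo (-1 each), 1×triphenylphosphine (neutral); total -1. So Ag + (-1) = 0, giving Ag = +1.
Ligands are named alphabetically: hydroxo before triphenylphosphine.

hydroxo(triphenylphosphine)silver(I)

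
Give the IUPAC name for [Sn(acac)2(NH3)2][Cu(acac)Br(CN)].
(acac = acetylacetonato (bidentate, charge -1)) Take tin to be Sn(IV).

bis(acetylacetonato)diamminetin(IV) (acetylacetonato)bromocyanocuprate(I)

Both ions are complex: the cation is named first with the plain metal name, the anion second with the -ate form; each ion's ligands are alphabetised independently.
Sn is given as +4; the cation's ligand charges sum to -2, so the complex cation is 2+.
A 1:1 salt means the anion carries the equal and opposite charge, 2−.
Anion: ligand charges sum to -3; for the ion to be 2−, Cu = +1.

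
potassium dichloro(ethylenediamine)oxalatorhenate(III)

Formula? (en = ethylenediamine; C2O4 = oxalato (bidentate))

K[Re(C2O4)Cl2(en)]

Ligands: 1 ethylenediamine (en, neutral), 2 chloro (Cl, -1), 1 oxalato (C2O4, -2). Ligand charge sum = -4.
With Re in oxidation state +3, the complex ion is [Re...]^1−.
Charge balance with potassium (+1) requires 1 complex ion per 1 potassium.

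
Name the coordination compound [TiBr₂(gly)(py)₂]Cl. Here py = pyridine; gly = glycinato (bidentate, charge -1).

dibromo(glycinato)bis(pyridine)titanium(IV) chloride

The 1 chloride counter-ion carries a total charge of -1, so each complex ion is 1+.
Ligand charges: 2×pyridine (neutral), 1×glycinato (-1 each), 2×bromo (-1 each); total -3. So Ti + (-3) = 1+, giving Ti = +4.
Ligands are named alphabetically: bromo before glycinato before pyridine.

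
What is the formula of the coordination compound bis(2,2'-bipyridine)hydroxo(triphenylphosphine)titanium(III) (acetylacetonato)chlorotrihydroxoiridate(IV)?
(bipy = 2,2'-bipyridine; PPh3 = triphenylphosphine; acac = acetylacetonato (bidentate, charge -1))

[Ti(bipy)2(OH)(PPh3)][Ir(acac)Cl(OH)3]2

Cation [Ti…]: ligand charges -1, Ti(III) ⇒ ion charge 2+.
Anion [Ir…]: ligand charges -5, Ir(IV) ⇒ ion charge 1−.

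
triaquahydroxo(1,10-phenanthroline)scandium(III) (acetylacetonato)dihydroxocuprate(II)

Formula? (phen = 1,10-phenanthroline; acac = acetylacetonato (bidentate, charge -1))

[Sc(H2O)3(OH)(phen)][Cu(acac)(OH)2]2

Cation [Sc…]: ligand charges -1, Sc(III) ⇒ ion charge 2+.
Anion [Cu…]: ligand charges -3, Cu(II) ⇒ ion charge 1−.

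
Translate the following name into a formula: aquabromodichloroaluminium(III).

Ligands: 2 chloro (Cl, -1), 1 bromo (Br, -1), 1 aqua (H2O, neutral). Ligand charge sum = -3.
With Al in oxidation state +3, the complex ion is [Al...].

[AlBrCl2(H2O)]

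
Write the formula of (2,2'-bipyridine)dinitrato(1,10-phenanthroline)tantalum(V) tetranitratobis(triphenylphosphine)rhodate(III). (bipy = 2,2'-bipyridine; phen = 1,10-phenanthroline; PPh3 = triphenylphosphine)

[Ta(bipy)(NO3)2(phen)][Rh(NO3)4(PPh3)2]3

Cation [Ta…]: ligand charges -2, Ta(V) ⇒ ion charge 3+.
Anion [Rh…]: ligand charges -4, Rh(III) ⇒ ion charge 1−.
One 3+ cation requires 3 of the 1− anion.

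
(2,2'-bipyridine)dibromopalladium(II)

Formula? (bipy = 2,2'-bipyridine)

[Pd(bipy)Br2]

Ligands: 2 bromo (Br, -1), 1 2,2'-bipyridine (bipy, neutral). Ligand charge sum = -2.
With Pd in oxidation state +2, the complex ion is [Pd...].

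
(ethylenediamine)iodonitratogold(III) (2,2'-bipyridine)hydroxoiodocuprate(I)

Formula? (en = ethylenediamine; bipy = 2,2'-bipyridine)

Cation [Au…]: ligand charges -2, Au(III) ⇒ ion charge 1+.
Anion [Cu…]: ligand charges -2, Cu(I) ⇒ ion charge 1−.

[Au(en)I(NO3)][Cu(bipy)I(OH)]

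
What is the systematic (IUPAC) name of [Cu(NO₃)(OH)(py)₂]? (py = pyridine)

There is no counter-ion, so the complex is neutral overall.
Ligand charges: 1×hydroxo (-1 each), 1×nitrato (-1 each), 2×pyridine (neutral); total -2. So Cu + (-2) = 0, giving Cu = +2.
Ligands are named alphabetically: hydroxo before nitrato before pyridine.

hydroxonitratobis(pyridine)copper(II)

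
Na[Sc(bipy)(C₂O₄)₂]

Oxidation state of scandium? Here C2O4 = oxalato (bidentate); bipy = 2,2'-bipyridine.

1 sodium outside the brackets (+1 each) → the complex ion is 1−.
Ligand charges: 2×C2O4 = -4; 1×bipy neutral; sum -4.
Sc + (-4) = 1− ⇒ Sc is +3.

+3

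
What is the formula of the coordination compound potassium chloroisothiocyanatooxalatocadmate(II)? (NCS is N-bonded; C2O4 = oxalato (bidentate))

Ligands: 1 isothiocyanato (NCS, -1), 1 oxalato (C2O4, -2), 1 chloro (Cl, -1). Ligand charge sum = -4.
With Cd in oxidation state +2, the complex ion is [Cd...]^2−.
Charge balance with potassium (+1) requires 1 complex ion per 2 potassium.

K2[Cd(C2O4)Cl(NCS)]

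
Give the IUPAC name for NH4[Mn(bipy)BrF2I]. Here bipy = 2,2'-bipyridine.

The 1 ammonium counter-ion carries a total charge of +1, so each complex ion is 1−.
Ligand charges: 1×bromo (-1 each), 1×2,2'-bipyridine (neutral), 2×fluoro (-1 each), 1×iodo (-1 each); total -4. So Mn + (-4) = 1−, giving Mn = +3.
The complex ion is anionic, so manganese takes the -ate form manganate(III).

ammonium (2,2'-bipyridine)bromodifluoroiodomanganate(III)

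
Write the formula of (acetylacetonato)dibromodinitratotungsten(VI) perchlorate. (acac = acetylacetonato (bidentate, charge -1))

[W(acac)Br2(NO3)2]ClO4

Ligands: 2 nitrato (NO3, -1), 2 bromo (Br, -1), 1 acetylacetonato (acac, -1). Ligand charge sum = -5.
Charge balance with perchlorate (-1) requires 1 complex ion per 1 perchlorate.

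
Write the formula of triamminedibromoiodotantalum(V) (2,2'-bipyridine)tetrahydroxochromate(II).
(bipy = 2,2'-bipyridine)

Cation [Ta…]: ligand charges -3, Ta(V) ⇒ ion charge 2+.
Anion [Cr…]: ligand charges -4, Cr(II) ⇒ ion charge 2−.

[TaBr2I(NH3)3][Cr(bipy)(OH)4]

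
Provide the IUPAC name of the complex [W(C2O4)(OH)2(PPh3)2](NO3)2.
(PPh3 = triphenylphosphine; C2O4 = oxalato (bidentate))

The 2 nitrate counter-ions carry a total charge of -2, so each complex ion is 2+.
Ligand charges: 2×triphenylphosphine (neutral), 2×hydroxo (-1 each), 1×oxalato (-2 each); total -4. So W + (-4) = 2+, giving W = +6.
Ligands are named alphabetically: hydroxo before oxalato before triphenylphosphine.

dihydroxooxalatobis(triphenylphosphine)tungsten(VI) nitrate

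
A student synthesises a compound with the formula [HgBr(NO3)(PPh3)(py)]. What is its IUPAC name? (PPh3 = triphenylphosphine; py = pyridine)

There is no counter-ion, so the complex is neutral overall.
Ligand charges: 1×triphenylphosphine (neutral), 1×pyridine (neutral), 1×nitrato (-1 each), 1×bromo (-1 each); total -2. So Hg + (-2) = 0, giving Hg = +2.
Ligands are named alphabetically: bromo before nitrato before pyridine before triphenylphosphine.

bromonitrato(pyridine)(triphenylphosphine)mercury(II)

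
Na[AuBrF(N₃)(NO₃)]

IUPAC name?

sodium azidobromofluoronitratoaurate(III)

The 1 sodium counter-ion carries a total charge of +1, so each complex ion is 1−.
Ligand charges: 1×nitrato (-1 each), 1×fluoro (-1 each), 1×azido (-1 each), 1×bromo (-1 each); total -4. So Au + (-4) = 1−, giving Au = +3.
Ligands are named alphabetically: azido before bromo before fluoro before nitrato.
The complex ion is anionic, so gold takes the -ate form aurate(III).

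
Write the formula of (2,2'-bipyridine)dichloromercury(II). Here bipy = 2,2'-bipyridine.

Ligands: 1 2,2'-bipyridine (bipy, neutral), 2 chloro (Cl, -1). Ligand charge sum = -2.
With Hg in oxidation state +2, the complex ion is [Hg...].

[Hg(bipy)Cl2]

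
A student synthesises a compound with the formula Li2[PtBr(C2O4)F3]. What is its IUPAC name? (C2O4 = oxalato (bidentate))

The 2 lithium counter-ions carry a total charge of +2, so each complex ion is 2−.
Ligand charges: 1×bromo (-1 each), 3×fluoro (-1 each), 1×oxalato (-2 each); total -6. So Pt + (-6) = 2−, giving Pt = +4.
Ligands are named alphabetically: bromo before fluoro before oxalato.
The complex ion is anionic, so platinum takes the -ate form platinate(IV).

lithium bromotrifluorooxalatoplatinate(IV)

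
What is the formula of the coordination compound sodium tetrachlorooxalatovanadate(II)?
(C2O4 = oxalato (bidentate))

Ligands: 4 chloro (Cl, -1), 1 oxalato (C2O4, -2). Ligand charge sum = -6.
Charge balance with sodium (+1) requires 1 complex ion per 4 sodium.

Na4[V(C2O4)Cl4]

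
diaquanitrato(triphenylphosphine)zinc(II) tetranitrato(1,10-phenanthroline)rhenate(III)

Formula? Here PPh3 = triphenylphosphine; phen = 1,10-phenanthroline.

[Zn(H2O)2(NO3)(PPh3)][Re(NO3)4(phen)]

Cation [Zn…]: ligand charges -1, Zn(II) ⇒ ion charge 1+.
Anion [Re…]: ligand charges -4, Re(III) ⇒ ion charge 1−.
One 1+ cation balances one 1− anion.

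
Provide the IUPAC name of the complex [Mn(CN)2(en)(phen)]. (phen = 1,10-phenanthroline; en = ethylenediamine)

dicyano(ethylenediamine)(1,10-phenanthroline)manganese(II)

There is no counter-ion, so the complex is neutral overall.
Ligand charges: 1×1,10-phenanthroline (neutral), 1×ethylenediamine (neutral), 2×cyano (-1 each); total -2. So Mn + (-2) = 0, giving Mn = +2.
Ligands are named alphabetically: cyano before ethylenediamine before phenanthroline.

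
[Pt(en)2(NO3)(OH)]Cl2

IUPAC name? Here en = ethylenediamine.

bis(ethylenediamine)hydroxonitratoplatinum(IV) chloride

The 2 chloride counter-ions carry a total charge of -2, so each complex ion is 2+.
Ligand charges: 2×ethylenediamine (neutral), 1×nitrato (-1 each), 1×hydroxo (-1 each); total -2. So Pt + (-2) = 2+, giving Pt = +4.
Ligands are named alphabetically: ethylenediamine before hydroxo before nitrato.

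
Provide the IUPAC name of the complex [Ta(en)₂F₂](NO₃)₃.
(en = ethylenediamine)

The 3 nitrate counter-ions carry a total charge of -3, so each complex ion is 3+.
Ligand charges: 2×ethylenediamine (neutral), 2×fluoro (-1 each); total -2. So Ta + (-2) = 3+, giving Ta = +5.
Ligands are named alphabetically: ethylenediamine before fluoro.

bis(ethylenediamine)difluorotantalum(V) nitrate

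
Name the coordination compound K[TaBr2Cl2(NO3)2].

The 1 potassium counter-ion carries a total charge of +1, so each complex ion is 1−.
Ligand charges: 2×nitrato (-1 each), 2×chloro (-1 each), 2×bromo (-1 each); total -6. So Ta + (-6) = 1−, giving Ta = +5.
Ligands are named alphabetically: bromo before chloro before nitrato.
The complex ion is anionic, so tantalum takes the -ate form tantalate(V).

potassium dibromodichlorodinitratotantalate(V)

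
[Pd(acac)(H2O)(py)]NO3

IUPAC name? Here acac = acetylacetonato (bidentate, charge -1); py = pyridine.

(acetylacetonato)aqua(pyridine)palladium(II) nitrate

The 1 nitrate counter-ion carries a total charge of -1, so each complex ion is 1+.
Ligand charges: 1×acetylacetonato (-1 each), 1×aqua (neutral), 1×pyridine (neutral); total -1. So Pd + (-1) = 1+, giving Pd = +2.
Ligands are named alphabetically: acetylacetonato before aqua before pyridine.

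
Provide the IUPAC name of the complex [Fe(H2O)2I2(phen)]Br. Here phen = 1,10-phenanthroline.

diaquadiiodo(1,10-phenanthroline)iron(III) bromide

The 1 bromide counter-ion carries a total charge of -1, so each complex ion is 1+.
Ligand charges: 2×aqua (neutral), 1×1,10-phenanthroline (neutral), 2×iodo (-1 each); total -2. So Fe + (-2) = 1+, giving Fe = +3.
Ligands are named alphabetically: aqua before iodo before phenanthroline.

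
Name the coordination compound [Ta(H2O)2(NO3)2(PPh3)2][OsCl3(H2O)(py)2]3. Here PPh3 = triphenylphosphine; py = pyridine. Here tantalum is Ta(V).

Ta is given as +5; the cation's ligand charges sum to -2, so the complex cation is 3+.
With 3 anions per cation, each anion must be 3/3 = 1−.
Anion: ligand charges sum to -3; for the ion to be 1−, Os = +2.

diaquadinitratobis(triphenylphosphine)tantalum(V) aquatrichlorobis(pyridine)osmate(II)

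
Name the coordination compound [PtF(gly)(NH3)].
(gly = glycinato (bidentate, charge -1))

There is no counter-ion, so the complex is neutral overall.
Ligand charges: 1×glycinato (-1 each), 1×ammine (neutral), 1×fluoro (-1 each); total -2. So Pt + (-2) = 0, giving Pt = +2.
Ligands are named alphabetically: ammine before fluoro before glycinato.

amminefluoro(glycinato)platinum(II)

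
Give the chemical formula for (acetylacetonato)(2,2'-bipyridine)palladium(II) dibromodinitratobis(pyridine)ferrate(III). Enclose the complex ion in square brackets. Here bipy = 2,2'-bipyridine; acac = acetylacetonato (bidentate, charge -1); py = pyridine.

Cation [Pd…]: ligand charges -1, Pd(II) ⇒ ion charge 1+.
Anion [Fe…]: ligand charges -4, Fe(III) ⇒ ion charge 1−.

[Pd(acac)(bipy)][FeBr2(NO3)2(py)2]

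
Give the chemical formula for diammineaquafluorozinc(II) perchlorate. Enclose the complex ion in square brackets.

Ligands: 1 aqua (H2O, neutral), 1 fluoro (F, -1), 2 ammine (NH3, neutral). Ligand charge sum = -1.
Charge balance with perchlorate (-1) requires 1 complex ion per 1 perchlorate.

[ZnF(H2O)(NH3)2]ClO4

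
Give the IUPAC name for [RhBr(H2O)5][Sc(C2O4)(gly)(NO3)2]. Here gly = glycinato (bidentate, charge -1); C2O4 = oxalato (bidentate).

pentaaquabromorhodium(III) (glycinato)dinitratooxalatoscandate(III)

Both ions are complex: the cation is named first with the plain metal name, the anion second with the -ate form; each ion's ligands are alphabetised independently.
Scandium is always +3 in its complexes; the anion's ligand charges sum to -5, so the complex anion is 2−.
A 1:1 salt means the cation carries the equal and opposite charge, 2+.
Cation: ligand charges sum to -1; for the ion to be 2+, Rh = +3.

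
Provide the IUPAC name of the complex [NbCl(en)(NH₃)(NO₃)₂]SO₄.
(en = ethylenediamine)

The 1 sulfate counter-ion carries a total charge of -2, so each complex ion is 2+.
Ligand charges: 1×ammine (neutral), 1×ethylenediamine (neutral), 1×chloro (-1 each), 2×nitrato (-1 each); total -3. So Nb + (-3) = 2+, giving Nb = +5.
Ligands are named alphabetically: ammine before chloro before ethylenediamine before nitrato.

amminechloro(ethylenediamine)dinitratoniobium(V) sulfate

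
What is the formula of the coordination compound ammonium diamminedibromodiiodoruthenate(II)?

(NH4)2[RuBr2I2(NH3)2]

Ligands: 2 ammine (NH3, neutral), 2 bromo (Br, -1), 2 iodo (I, -1). Ligand charge sum = -4.
With Ru in oxidation state +2, the complex ion is [Ru...]^2−.
Charge balance with ammonium (+1) requires 1 complex ion per 2 ammonium.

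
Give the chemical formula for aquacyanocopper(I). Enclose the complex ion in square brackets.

[Cu(CN)(H2O)]

Ligands: 1 aqua (H2O, neutral), 1 cyano (CN, -1). Ligand charge sum = -1.
With Cu in oxidation state +1, the complex ion is [Cu...].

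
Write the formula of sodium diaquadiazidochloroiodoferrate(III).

Ligands: 2 azido (N3, -1), 1 chloro (Cl, -1), 2 aqua (H2O, neutral), 1 iodo (I, -1). Ligand charge sum = -4.
With Fe in oxidation state +3, the complex ion is [Fe...]^1−.
Charge balance with sodium (+1) requires 1 complex ion per 1 sodium.

Na[FeCl(H2O)2I(N3)2]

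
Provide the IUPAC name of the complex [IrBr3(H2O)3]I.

The 1 iodide counter-ion carries a total charge of -1, so each complex ion is 1+.
Ligand charges: 3×bromo (-1 each), 3×aqua (neutral); total -3. So Ir + (-3) = 1+, giving Ir = +4.
Ligands are named alphabetically: aqua before bromo.

triaquatribromoiridium(IV) iodide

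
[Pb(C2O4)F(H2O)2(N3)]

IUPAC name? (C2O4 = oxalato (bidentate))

There is no counter-ion, so the complex is neutral overall.
Ligand charges: 2×aqua (neutral), 1×oxalato (-2 each), 1×fluoro (-1 each), 1×azido (-1 each); total -4. So Pb + (-4) = 0, giving Pb = +4.
Ligands are named alphabetically: aqua before azido before fluoro before oxalato.

diaquaazidofluorooxalatolead(IV)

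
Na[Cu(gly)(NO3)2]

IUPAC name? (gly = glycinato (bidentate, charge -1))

sodium (glycinato)dinitratocuprate(II)

The 1 sodium counter-ion carries a total charge of +1, so each complex ion is 1−.
Ligand charges: 2×nitrato (-1 each), 1×glycinato (-1 each); total -3. So Cu + (-3) = 1−, giving Cu = +2.
Ligands are named alphabetically: glycinato before nitrato.
The complex ion is anionic, so copper takes the -ate form cuprate(II).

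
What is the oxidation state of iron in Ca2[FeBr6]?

+2

2 calcium outside the brackets (+2 each) → the complex ion is 4−.
Ligand charges: 6×Br = -6; sum -6.
Fe + (-6) = 4− ⇒ Fe is +2.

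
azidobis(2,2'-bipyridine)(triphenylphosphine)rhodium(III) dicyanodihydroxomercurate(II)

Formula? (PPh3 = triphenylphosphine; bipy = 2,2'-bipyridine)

[Rh(bipy)2(N3)(PPh3)][Hg(CN)2(OH)2]

Cation [Rh…]: ligand charges -1, Rh(III) ⇒ ion charge 2+.
Anion [Hg…]: ligand charges -4, Hg(II) ⇒ ion charge 2−.
One 2+ cation balances one 2− anion.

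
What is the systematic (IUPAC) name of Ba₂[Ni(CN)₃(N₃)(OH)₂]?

The 2 barium counter-ions carry a total charge of +4, so each complex ion is 4−.
Ligand charges: 3×cyano (-1 each), 1×azido (-1 each), 2×hydroxo (-1 each); total -6. So Ni + (-6) = 4−, giving Ni = +2.
Ligands are named alphabetically: azido before cyano before hydroxo.
The complex ion is anionic, so nickel takes the -ate form nickelate(II).

barium azidotricyanodihydroxonickelate(II)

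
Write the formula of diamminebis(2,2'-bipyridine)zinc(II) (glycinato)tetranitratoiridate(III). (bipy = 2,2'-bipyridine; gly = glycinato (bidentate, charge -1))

[Zn(bipy)2(NH3)2][Ir(gly)(NO3)4]

Cation [Zn…]: ligand charges 0, Zn(II) ⇒ ion charge 2+.
Anion [Ir…]: ligand charges -5, Ir(III) ⇒ ion charge 2−.
One 2+ cation balances one 2− anion.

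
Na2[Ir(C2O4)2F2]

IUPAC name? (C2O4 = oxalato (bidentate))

sodium difluorodioxalatoiridate(IV)

The 2 sodium counter-ions carry a total charge of +2, so each complex ion is 2−.
Ligand charges: 2×fluoro (-1 each), 2×oxalato (-2 each); total -6. So Ir + (-6) = 2−, giving Ir = +4.
Ligands are named alphabetically: fluoro before oxalato.
The complex ion is anionic, so iridium takes the -ate form iridate(IV).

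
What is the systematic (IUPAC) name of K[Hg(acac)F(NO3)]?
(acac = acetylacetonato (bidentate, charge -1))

potassium (acetylacetonato)fluoronitratomercurate(II)

The 1 potassium counter-ion carries a total charge of +1, so each complex ion is 1−.
Ligand charges: 1×acetylacetonato (-1 each), 1×nitrato (-1 each), 1×fluoro (-1 each); total -3. So Hg + (-3) = 1−, giving Hg = +2.
Ligands are named alphabetically: acetylacetonato before fluoro before nitrato.
The complex ion is anionic, so mercury takes the -ate form mercurate(II).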